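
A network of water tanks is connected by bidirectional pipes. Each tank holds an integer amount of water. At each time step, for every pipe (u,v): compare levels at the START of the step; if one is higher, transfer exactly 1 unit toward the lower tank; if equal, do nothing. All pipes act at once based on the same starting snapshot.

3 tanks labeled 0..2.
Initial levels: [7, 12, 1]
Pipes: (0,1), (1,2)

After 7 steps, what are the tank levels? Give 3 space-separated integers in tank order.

Answer: 6 8 6

Derivation:
Step 1: flows [1->0,1->2] -> levels [8 10 2]
Step 2: flows [1->0,1->2] -> levels [9 8 3]
Step 3: flows [0->1,1->2] -> levels [8 8 4]
Step 4: flows [0=1,1->2] -> levels [8 7 5]
Step 5: flows [0->1,1->2] -> levels [7 7 6]
Step 6: flows [0=1,1->2] -> levels [7 6 7]
Step 7: flows [0->1,2->1] -> levels [6 8 6]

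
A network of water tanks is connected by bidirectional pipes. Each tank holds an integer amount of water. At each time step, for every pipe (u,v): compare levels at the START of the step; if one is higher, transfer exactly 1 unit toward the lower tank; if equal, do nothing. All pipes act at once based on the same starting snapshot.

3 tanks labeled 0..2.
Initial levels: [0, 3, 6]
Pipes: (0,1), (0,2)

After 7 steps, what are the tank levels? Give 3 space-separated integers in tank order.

Step 1: flows [1->0,2->0] -> levels [2 2 5]
Step 2: flows [0=1,2->0] -> levels [3 2 4]
Step 3: flows [0->1,2->0] -> levels [3 3 3]
Step 4: flows [0=1,0=2] -> levels [3 3 3]
  -> stable; steps 5..7 unchanged -> [3 3 3]

Answer: 3 3 3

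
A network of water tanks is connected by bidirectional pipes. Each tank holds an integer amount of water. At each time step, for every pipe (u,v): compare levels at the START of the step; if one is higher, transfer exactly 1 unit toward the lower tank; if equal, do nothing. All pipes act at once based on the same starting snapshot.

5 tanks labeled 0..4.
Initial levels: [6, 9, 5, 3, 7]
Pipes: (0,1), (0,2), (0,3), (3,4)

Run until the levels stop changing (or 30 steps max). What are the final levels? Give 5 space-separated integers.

Step 1: flows [1->0,0->2,0->3,4->3] -> levels [5 8 6 5 6]
Step 2: flows [1->0,2->0,0=3,4->3] -> levels [7 7 5 6 5]
Step 3: flows [0=1,0->2,0->3,3->4] -> levels [5 7 6 6 6]
Step 4: flows [1->0,2->0,3->0,3=4] -> levels [8 6 5 5 6]
Step 5: flows [0->1,0->2,0->3,4->3] -> levels [5 7 6 7 5]
Step 6: flows [1->0,2->0,3->0,3->4] -> levels [8 6 5 5 6]
  -> period-2 cycle: step 6 state = step 4 state; never stabilizes
  -> state at step 30: (30-4) mod 2 = 0, same as step 4 -> [8 6 5 5 6]

Answer: 8 6 5 5 6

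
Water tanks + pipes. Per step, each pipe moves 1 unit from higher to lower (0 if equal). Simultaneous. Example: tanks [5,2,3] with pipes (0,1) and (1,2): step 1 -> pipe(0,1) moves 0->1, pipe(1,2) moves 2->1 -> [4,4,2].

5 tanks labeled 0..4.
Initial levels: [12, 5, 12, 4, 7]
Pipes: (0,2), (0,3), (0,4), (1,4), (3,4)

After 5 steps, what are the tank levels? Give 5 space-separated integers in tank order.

Step 1: flows [0=2,0->3,0->4,4->1,4->3] -> levels [10 6 12 6 6]
Step 2: flows [2->0,0->3,0->4,1=4,3=4] -> levels [9 6 11 7 7]
Step 3: flows [2->0,0->3,0->4,4->1,3=4] -> levels [8 7 10 8 7]
Step 4: flows [2->0,0=3,0->4,1=4,3->4] -> levels [8 7 9 7 9]
Step 5: flows [2->0,0->3,4->0,4->1,4->3] -> levels [9 8 8 9 6]

Answer: 9 8 8 9 6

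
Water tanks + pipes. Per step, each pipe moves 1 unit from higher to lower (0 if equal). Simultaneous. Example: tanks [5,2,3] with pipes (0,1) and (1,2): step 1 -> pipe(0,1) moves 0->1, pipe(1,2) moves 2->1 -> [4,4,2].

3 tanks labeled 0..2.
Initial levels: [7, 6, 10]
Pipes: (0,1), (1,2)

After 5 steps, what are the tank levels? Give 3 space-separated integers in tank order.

Step 1: flows [0->1,2->1] -> levels [6 8 9]
Step 2: flows [1->0,2->1] -> levels [7 8 8]
Step 3: flows [1->0,1=2] -> levels [8 7 8]
Step 4: flows [0->1,2->1] -> levels [7 9 7]
Step 5: flows [1->0,1->2] -> levels [8 7 8]

Answer: 8 7 8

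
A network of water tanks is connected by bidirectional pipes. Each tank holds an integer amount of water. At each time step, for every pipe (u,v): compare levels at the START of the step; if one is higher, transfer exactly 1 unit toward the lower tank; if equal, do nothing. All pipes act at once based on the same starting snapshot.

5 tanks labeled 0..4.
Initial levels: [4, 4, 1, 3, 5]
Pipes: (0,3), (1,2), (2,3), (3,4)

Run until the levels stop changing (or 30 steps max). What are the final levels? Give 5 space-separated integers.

Step 1: flows [0->3,1->2,3->2,4->3] -> levels [3 3 3 4 4]
Step 2: flows [3->0,1=2,3->2,3=4] -> levels [4 3 4 2 4]
Step 3: flows [0->3,2->1,2->3,4->3] -> levels [3 4 2 5 3]
Step 4: flows [3->0,1->2,3->2,3->4] -> levels [4 3 4 2 4]
  -> period-2 cycle: step 4 state = step 2 state; never stabilizes
  -> state at step 30: (30-2) mod 2 = 0, same as step 2 -> [4 3 4 2 4]

Answer: 4 3 4 2 4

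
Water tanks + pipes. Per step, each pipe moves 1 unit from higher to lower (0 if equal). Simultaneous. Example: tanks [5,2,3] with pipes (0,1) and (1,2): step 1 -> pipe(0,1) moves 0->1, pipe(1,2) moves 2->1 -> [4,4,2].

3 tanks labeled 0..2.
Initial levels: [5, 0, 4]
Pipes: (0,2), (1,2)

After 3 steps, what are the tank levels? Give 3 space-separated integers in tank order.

Step 1: flows [0->2,2->1] -> levels [4 1 4]
Step 2: flows [0=2,2->1] -> levels [4 2 3]
Step 3: flows [0->2,2->1] -> levels [3 3 3]

Answer: 3 3 3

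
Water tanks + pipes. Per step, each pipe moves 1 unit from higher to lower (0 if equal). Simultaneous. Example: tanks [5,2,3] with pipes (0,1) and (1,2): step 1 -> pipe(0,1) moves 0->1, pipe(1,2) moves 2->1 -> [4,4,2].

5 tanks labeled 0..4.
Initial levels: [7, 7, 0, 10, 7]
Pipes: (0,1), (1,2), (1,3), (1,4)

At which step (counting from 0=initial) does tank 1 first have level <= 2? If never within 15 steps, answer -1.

Step 1: flows [0=1,1->2,3->1,1=4] -> levels [7 7 1 9 7]
Step 2: flows [0=1,1->2,3->1,1=4] -> levels [7 7 2 8 7]
Step 3: flows [0=1,1->2,3->1,1=4] -> levels [7 7 3 7 7]
Step 4: flows [0=1,1->2,1=3,1=4] -> levels [7 6 4 7 7]
Step 5: flows [0->1,1->2,3->1,4->1] -> levels [6 8 5 6 6]
Step 6: flows [1->0,1->2,1->3,1->4] -> levels [7 4 6 7 7]
Step 7: flows [0->1,2->1,3->1,4->1] -> levels [6 8 5 6 6]
  -> period-2 cycle (repeats step 5); tank 1 never drops to <=2
Tank 1 never reaches <=2 within 15 steps

Answer: -1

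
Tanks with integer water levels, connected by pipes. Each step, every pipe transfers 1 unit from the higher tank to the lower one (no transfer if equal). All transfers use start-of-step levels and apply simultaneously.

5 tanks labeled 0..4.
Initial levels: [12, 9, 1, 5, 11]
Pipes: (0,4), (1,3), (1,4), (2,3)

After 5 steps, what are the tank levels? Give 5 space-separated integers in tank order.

Step 1: flows [0->4,1->3,4->1,3->2] -> levels [11 9 2 5 11]
Step 2: flows [0=4,1->3,4->1,3->2] -> levels [11 9 3 5 10]
Step 3: flows [0->4,1->3,4->1,3->2] -> levels [10 9 4 5 10]
Step 4: flows [0=4,1->3,4->1,3->2] -> levels [10 9 5 5 9]
Step 5: flows [0->4,1->3,1=4,2=3] -> levels [9 8 5 6 10]

Answer: 9 8 5 6 10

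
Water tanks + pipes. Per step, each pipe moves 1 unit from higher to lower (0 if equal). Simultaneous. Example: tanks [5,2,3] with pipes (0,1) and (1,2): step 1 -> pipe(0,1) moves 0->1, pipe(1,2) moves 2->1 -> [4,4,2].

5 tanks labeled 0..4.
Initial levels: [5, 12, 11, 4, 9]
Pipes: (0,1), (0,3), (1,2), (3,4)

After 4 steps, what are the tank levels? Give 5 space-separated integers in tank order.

Answer: 9 9 10 6 7

Derivation:
Step 1: flows [1->0,0->3,1->2,4->3] -> levels [5 10 12 6 8]
Step 2: flows [1->0,3->0,2->1,4->3] -> levels [7 10 11 6 7]
Step 3: flows [1->0,0->3,2->1,4->3] -> levels [7 10 10 8 6]
Step 4: flows [1->0,3->0,1=2,3->4] -> levels [9 9 10 6 7]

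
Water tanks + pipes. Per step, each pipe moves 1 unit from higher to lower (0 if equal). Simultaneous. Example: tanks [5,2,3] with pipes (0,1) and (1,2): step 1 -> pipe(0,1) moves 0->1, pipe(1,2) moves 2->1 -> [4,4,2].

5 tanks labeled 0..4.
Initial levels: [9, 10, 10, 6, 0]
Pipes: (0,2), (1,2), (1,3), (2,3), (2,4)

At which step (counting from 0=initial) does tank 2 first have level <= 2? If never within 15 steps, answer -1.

Answer: -1

Derivation:
Step 1: flows [2->0,1=2,1->3,2->3,2->4] -> levels [10 9 7 8 1]
Step 2: flows [0->2,1->2,1->3,3->2,2->4] -> levels [9 7 9 8 2]
Step 3: flows [0=2,2->1,3->1,2->3,2->4] -> levels [9 9 6 8 3]
Step 4: flows [0->2,1->2,1->3,3->2,2->4] -> levels [8 7 8 8 4]
Step 5: flows [0=2,2->1,3->1,2=3,2->4] -> levels [8 9 6 7 5]
Step 6: flows [0->2,1->2,1->3,3->2,2->4] -> levels [7 7 8 7 6]
Step 7: flows [2->0,2->1,1=3,2->3,2->4] -> levels [8 8 4 8 7]
Step 8: flows [0->2,1->2,1=3,3->2,4->2] -> levels [7 7 8 7 6]
  -> period-2 cycle (repeats step 6); tank 2 never drops to <=2
Tank 2 never reaches <=2 within 15 steps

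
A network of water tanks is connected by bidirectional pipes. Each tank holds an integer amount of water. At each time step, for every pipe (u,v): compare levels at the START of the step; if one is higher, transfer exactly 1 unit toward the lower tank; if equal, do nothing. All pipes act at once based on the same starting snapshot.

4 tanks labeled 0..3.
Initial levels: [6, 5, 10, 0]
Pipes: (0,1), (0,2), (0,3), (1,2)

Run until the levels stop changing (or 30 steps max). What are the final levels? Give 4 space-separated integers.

Step 1: flows [0->1,2->0,0->3,2->1] -> levels [5 7 8 1]
Step 2: flows [1->0,2->0,0->3,2->1] -> levels [6 7 6 2]
Step 3: flows [1->0,0=2,0->3,1->2] -> levels [6 5 7 3]
Step 4: flows [0->1,2->0,0->3,2->1] -> levels [5 7 5 4]
Step 5: flows [1->0,0=2,0->3,1->2] -> levels [5 5 6 5]
Step 6: flows [0=1,2->0,0=3,2->1] -> levels [6 6 4 5]
Step 7: flows [0=1,0->2,0->3,1->2] -> levels [4 5 6 6]
Step 8: flows [1->0,2->0,3->0,2->1] -> levels [7 5 4 5]
Step 9: flows [0->1,0->2,0->3,1->2] -> levels [4 5 6 6]
  -> period-2 cycle: step 9 state = step 7 state; never stabilizes
  -> state at step 30: (30-7) mod 2 = 1, same as step 8 -> [7 5 4 5]

Answer: 7 5 4 5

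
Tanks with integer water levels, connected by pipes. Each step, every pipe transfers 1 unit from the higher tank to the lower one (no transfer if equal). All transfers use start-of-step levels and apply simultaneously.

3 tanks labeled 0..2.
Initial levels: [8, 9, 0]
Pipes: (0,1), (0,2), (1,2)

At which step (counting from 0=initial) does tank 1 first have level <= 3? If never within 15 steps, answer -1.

Answer: -1

Derivation:
Step 1: flows [1->0,0->2,1->2] -> levels [8 7 2]
Step 2: flows [0->1,0->2,1->2] -> levels [6 7 4]
Step 3: flows [1->0,0->2,1->2] -> levels [6 5 6]
Step 4: flows [0->1,0=2,2->1] -> levels [5 7 5]
Step 5: flows [1->0,0=2,1->2] -> levels [6 5 6]
  -> period-2 cycle (repeats step 3); tank 1 never drops to <=3
Tank 1 never reaches <=3 within 15 steps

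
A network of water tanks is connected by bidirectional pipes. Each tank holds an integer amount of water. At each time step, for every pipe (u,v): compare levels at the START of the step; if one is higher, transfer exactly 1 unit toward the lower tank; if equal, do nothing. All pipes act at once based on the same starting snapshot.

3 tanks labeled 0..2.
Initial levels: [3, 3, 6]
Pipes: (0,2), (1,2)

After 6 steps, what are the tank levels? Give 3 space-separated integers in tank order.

Step 1: flows [2->0,2->1] -> levels [4 4 4]
Step 2: flows [0=2,1=2] -> levels [4 4 4]
  -> stable; steps 3..6 unchanged -> [4 4 4]

Answer: 4 4 4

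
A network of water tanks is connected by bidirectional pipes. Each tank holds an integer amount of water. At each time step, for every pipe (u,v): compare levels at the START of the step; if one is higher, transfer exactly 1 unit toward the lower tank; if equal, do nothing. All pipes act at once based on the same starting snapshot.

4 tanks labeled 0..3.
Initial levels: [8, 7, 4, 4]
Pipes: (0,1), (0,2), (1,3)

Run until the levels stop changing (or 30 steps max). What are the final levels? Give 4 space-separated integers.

Answer: 7 5 5 6

Derivation:
Step 1: flows [0->1,0->2,1->3] -> levels [6 7 5 5]
Step 2: flows [1->0,0->2,1->3] -> levels [6 5 6 6]
Step 3: flows [0->1,0=2,3->1] -> levels [5 7 6 5]
Step 4: flows [1->0,2->0,1->3] -> levels [7 5 5 6]
Step 5: flows [0->1,0->2,3->1] -> levels [5 7 6 5]
  -> period-2 cycle: step 5 state = step 3 state; never stabilizes
  -> state at step 30: (30-3) mod 2 = 1, same as step 4 -> [7 5 5 6]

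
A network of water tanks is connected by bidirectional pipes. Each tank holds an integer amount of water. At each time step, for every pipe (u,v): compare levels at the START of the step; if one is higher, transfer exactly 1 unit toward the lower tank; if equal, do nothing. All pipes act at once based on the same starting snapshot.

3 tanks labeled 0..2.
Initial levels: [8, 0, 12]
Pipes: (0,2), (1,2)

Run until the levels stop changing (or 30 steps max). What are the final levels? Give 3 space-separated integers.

Step 1: flows [2->0,2->1] -> levels [9 1 10]
Step 2: flows [2->0,2->1] -> levels [10 2 8]
Step 3: flows [0->2,2->1] -> levels [9 3 8]
Step 4: flows [0->2,2->1] -> levels [8 4 8]
Step 5: flows [0=2,2->1] -> levels [8 5 7]
Step 6: flows [0->2,2->1] -> levels [7 6 7]
Step 7: flows [0=2,2->1] -> levels [7 7 6]
Step 8: flows [0->2,1->2] -> levels [6 6 8]
Step 9: flows [2->0,2->1] -> levels [7 7 6]
  -> period-2 cycle: step 9 state = step 7 state; never stabilizes
  -> state at step 30: (30-7) mod 2 = 1, same as step 8 -> [6 6 8]

Answer: 6 6 8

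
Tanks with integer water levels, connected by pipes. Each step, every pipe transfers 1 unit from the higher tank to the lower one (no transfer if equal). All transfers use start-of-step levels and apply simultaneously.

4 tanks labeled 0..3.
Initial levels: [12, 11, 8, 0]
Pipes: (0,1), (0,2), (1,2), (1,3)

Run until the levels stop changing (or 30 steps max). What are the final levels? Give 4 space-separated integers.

Answer: 8 9 8 6

Derivation:
Step 1: flows [0->1,0->2,1->2,1->3] -> levels [10 10 10 1]
Step 2: flows [0=1,0=2,1=2,1->3] -> levels [10 9 10 2]
Step 3: flows [0->1,0=2,2->1,1->3] -> levels [9 10 9 3]
Step 4: flows [1->0,0=2,1->2,1->3] -> levels [10 7 10 4]
Step 5: flows [0->1,0=2,2->1,1->3] -> levels [9 8 9 5]
Step 6: flows [0->1,0=2,2->1,1->3] -> levels [8 9 8 6]
Step 7: flows [1->0,0=2,1->2,1->3] -> levels [9 6 9 7]
Step 8: flows [0->1,0=2,2->1,3->1] -> levels [8 9 8 6]
  -> period-2 cycle: step 8 state = step 6 state; never stabilizes
  -> state at step 30: (30-6) mod 2 = 0, same as step 6 -> [8 9 8 6]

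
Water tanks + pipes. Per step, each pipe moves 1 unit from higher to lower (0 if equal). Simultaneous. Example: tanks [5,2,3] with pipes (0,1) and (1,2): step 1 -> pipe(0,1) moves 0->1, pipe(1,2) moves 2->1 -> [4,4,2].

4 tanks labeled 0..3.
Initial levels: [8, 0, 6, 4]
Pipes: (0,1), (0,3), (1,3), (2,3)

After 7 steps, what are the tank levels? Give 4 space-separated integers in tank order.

Answer: 5 5 5 3

Derivation:
Step 1: flows [0->1,0->3,3->1,2->3] -> levels [6 2 5 5]
Step 2: flows [0->1,0->3,3->1,2=3] -> levels [4 4 5 5]
Step 3: flows [0=1,3->0,3->1,2=3] -> levels [5 5 5 3]
Step 4: flows [0=1,0->3,1->3,2->3] -> levels [4 4 4 6]
Step 5: flows [0=1,3->0,3->1,3->2] -> levels [5 5 5 3]
  -> period-2 cycle: step 5 state = step 3 state
  -> state at step 7: (7-3) mod 2 = 0, same as step 3 -> [5 5 5 3]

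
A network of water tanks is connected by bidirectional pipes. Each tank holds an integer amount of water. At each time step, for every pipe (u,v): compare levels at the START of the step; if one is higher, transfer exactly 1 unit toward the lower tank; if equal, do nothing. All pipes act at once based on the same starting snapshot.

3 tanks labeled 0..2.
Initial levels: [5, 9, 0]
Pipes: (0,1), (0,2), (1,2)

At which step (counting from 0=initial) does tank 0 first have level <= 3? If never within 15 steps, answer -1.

Answer: -1

Derivation:
Step 1: flows [1->0,0->2,1->2] -> levels [5 7 2]
Step 2: flows [1->0,0->2,1->2] -> levels [5 5 4]
Step 3: flows [0=1,0->2,1->2] -> levels [4 4 6]
Step 4: flows [0=1,2->0,2->1] -> levels [5 5 4]
  -> period-2 cycle (repeats step 2); tank 0 never drops to <=3
Tank 0 never reaches <=3 within 15 steps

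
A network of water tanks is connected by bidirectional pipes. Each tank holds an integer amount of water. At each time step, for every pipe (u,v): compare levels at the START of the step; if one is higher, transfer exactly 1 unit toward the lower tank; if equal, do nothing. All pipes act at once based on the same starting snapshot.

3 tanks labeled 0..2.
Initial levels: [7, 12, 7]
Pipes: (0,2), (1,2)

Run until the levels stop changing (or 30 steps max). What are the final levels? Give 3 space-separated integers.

Step 1: flows [0=2,1->2] -> levels [7 11 8]
Step 2: flows [2->0,1->2] -> levels [8 10 8]
Step 3: flows [0=2,1->2] -> levels [8 9 9]
Step 4: flows [2->0,1=2] -> levels [9 9 8]
Step 5: flows [0->2,1->2] -> levels [8 8 10]
Step 6: flows [2->0,2->1] -> levels [9 9 8]
  -> period-2 cycle: step 6 state = step 4 state; never stabilizes
  -> state at step 30: (30-4) mod 2 = 0, same as step 4 -> [9 9 8]

Answer: 9 9 8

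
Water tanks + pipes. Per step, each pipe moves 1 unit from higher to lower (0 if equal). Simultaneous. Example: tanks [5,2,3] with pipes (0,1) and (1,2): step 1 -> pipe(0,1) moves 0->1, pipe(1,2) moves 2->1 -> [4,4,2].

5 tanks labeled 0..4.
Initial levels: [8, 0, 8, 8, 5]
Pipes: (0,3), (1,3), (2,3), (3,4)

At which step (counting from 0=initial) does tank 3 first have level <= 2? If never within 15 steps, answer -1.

Answer: -1

Derivation:
Step 1: flows [0=3,3->1,2=3,3->4] -> levels [8 1 8 6 6]
Step 2: flows [0->3,3->1,2->3,3=4] -> levels [7 2 7 7 6]
Step 3: flows [0=3,3->1,2=3,3->4] -> levels [7 3 7 5 7]
Step 4: flows [0->3,3->1,2->3,4->3] -> levels [6 4 6 7 6]
Step 5: flows [3->0,3->1,3->2,3->4] -> levels [7 5 7 3 7]
Step 6: flows [0->3,1->3,2->3,4->3] -> levels [6 4 6 7 6]
  -> period-2 cycle (repeats step 4); tank 3 never drops to <=2
Tank 3 never reaches <=2 within 15 steps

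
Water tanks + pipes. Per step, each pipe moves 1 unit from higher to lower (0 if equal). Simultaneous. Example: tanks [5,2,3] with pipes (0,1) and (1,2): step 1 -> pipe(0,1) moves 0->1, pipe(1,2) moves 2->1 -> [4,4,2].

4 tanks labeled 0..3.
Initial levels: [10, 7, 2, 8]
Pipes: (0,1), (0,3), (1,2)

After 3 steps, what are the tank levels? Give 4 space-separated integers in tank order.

Step 1: flows [0->1,0->3,1->2] -> levels [8 7 3 9]
Step 2: flows [0->1,3->0,1->2] -> levels [8 7 4 8]
Step 3: flows [0->1,0=3,1->2] -> levels [7 7 5 8]

Answer: 7 7 5 8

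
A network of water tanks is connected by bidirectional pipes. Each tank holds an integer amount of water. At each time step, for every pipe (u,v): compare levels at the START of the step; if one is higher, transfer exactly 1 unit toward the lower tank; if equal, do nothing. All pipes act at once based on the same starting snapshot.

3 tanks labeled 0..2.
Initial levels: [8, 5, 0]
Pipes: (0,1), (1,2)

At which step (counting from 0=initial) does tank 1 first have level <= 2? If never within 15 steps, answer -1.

Step 1: flows [0->1,1->2] -> levels [7 5 1]
Step 2: flows [0->1,1->2] -> levels [6 5 2]
Step 3: flows [0->1,1->2] -> levels [5 5 3]
Step 4: flows [0=1,1->2] -> levels [5 4 4]
Step 5: flows [0->1,1=2] -> levels [4 5 4]
Step 6: flows [1->0,1->2] -> levels [5 3 5]
Step 7: flows [0->1,2->1] -> levels [4 5 4]
  -> period-2 cycle (repeats step 5); tank 1 never drops to <=2
Tank 1 never reaches <=2 within 15 steps

Answer: -1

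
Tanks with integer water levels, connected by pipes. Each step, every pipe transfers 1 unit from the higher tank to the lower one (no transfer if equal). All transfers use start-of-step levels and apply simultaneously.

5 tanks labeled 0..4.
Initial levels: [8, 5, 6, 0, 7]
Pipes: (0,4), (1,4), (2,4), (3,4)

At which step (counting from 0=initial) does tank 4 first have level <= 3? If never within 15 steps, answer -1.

Answer: 3

Derivation:
Step 1: flows [0->4,4->1,4->2,4->3] -> levels [7 6 7 1 5]
Step 2: flows [0->4,1->4,2->4,4->3] -> levels [6 5 6 2 7]
Step 3: flows [4->0,4->1,4->2,4->3] -> levels [7 6 7 3 3]
Tank 4 first reaches <=3 at step 3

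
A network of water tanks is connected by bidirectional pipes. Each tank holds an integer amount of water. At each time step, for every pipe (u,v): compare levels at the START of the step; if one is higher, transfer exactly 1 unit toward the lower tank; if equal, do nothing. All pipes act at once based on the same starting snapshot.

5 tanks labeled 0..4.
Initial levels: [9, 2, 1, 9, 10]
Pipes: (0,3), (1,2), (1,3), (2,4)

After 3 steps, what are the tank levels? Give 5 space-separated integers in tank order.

Answer: 8 4 5 7 7

Derivation:
Step 1: flows [0=3,1->2,3->1,4->2] -> levels [9 2 3 8 9]
Step 2: flows [0->3,2->1,3->1,4->2] -> levels [8 4 3 8 8]
Step 3: flows [0=3,1->2,3->1,4->2] -> levels [8 4 5 7 7]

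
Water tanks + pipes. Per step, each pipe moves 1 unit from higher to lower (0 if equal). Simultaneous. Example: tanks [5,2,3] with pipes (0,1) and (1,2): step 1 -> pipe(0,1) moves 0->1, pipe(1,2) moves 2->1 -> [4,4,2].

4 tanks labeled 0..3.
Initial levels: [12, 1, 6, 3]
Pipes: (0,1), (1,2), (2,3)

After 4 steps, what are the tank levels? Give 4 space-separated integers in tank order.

Answer: 8 6 4 4

Derivation:
Step 1: flows [0->1,2->1,2->3] -> levels [11 3 4 4]
Step 2: flows [0->1,2->1,2=3] -> levels [10 5 3 4]
Step 3: flows [0->1,1->2,3->2] -> levels [9 5 5 3]
Step 4: flows [0->1,1=2,2->3] -> levels [8 6 4 4]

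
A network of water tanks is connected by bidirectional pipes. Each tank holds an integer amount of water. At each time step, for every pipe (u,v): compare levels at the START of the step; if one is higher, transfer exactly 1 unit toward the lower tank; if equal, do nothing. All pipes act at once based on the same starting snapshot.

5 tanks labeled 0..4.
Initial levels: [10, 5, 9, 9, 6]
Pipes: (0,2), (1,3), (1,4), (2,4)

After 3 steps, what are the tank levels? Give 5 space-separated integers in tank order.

Step 1: flows [0->2,3->1,4->1,2->4] -> levels [9 7 9 8 6]
Step 2: flows [0=2,3->1,1->4,2->4] -> levels [9 7 8 7 8]
Step 3: flows [0->2,1=3,4->1,2=4] -> levels [8 8 9 7 7]

Answer: 8 8 9 7 7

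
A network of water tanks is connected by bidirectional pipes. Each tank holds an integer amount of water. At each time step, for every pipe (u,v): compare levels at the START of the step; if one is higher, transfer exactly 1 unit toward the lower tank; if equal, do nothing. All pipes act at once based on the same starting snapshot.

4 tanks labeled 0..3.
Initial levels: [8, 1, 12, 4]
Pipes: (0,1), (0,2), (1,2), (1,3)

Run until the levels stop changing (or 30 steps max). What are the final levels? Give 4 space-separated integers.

Answer: 6 7 6 6

Derivation:
Step 1: flows [0->1,2->0,2->1,3->1] -> levels [8 4 10 3]
Step 2: flows [0->1,2->0,2->1,1->3] -> levels [8 5 8 4]
Step 3: flows [0->1,0=2,2->1,1->3] -> levels [7 6 7 5]
Step 4: flows [0->1,0=2,2->1,1->3] -> levels [6 7 6 6]
Step 5: flows [1->0,0=2,1->2,1->3] -> levels [7 4 7 7]
Step 6: flows [0->1,0=2,2->1,3->1] -> levels [6 7 6 6]
  -> period-2 cycle: step 6 state = step 4 state; never stabilizes
  -> state at step 30: (30-4) mod 2 = 0, same as step 4 -> [6 7 6 6]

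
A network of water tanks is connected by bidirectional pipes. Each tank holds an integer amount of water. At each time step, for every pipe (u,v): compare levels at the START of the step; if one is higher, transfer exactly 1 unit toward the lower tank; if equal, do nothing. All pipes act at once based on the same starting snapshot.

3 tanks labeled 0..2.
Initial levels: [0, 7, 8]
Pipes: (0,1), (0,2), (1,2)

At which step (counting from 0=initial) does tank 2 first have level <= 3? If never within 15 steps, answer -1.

Step 1: flows [1->0,2->0,2->1] -> levels [2 7 6]
Step 2: flows [1->0,2->0,1->2] -> levels [4 5 6]
Step 3: flows [1->0,2->0,2->1] -> levels [6 5 4]
Step 4: flows [0->1,0->2,1->2] -> levels [4 5 6]
  -> period-2 cycle (repeats step 2); tank 2 never drops to <=3
Tank 2 never reaches <=3 within 15 steps

Answer: -1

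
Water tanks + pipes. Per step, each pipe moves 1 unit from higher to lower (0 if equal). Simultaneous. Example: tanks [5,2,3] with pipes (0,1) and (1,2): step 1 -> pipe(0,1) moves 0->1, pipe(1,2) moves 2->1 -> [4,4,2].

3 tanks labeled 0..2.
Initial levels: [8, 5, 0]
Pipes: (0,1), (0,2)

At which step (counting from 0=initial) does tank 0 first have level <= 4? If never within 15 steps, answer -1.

Answer: 4

Derivation:
Step 1: flows [0->1,0->2] -> levels [6 6 1]
Step 2: flows [0=1,0->2] -> levels [5 6 2]
Step 3: flows [1->0,0->2] -> levels [5 5 3]
Step 4: flows [0=1,0->2] -> levels [4 5 4]
Tank 0 first reaches <=4 at step 4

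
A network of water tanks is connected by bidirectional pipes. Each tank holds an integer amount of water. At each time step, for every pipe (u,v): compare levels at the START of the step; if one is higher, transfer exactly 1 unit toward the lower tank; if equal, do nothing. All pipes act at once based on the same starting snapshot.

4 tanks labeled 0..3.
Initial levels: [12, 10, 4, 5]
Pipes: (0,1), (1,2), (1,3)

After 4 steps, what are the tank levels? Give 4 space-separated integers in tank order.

Answer: 8 9 7 7

Derivation:
Step 1: flows [0->1,1->2,1->3] -> levels [11 9 5 6]
Step 2: flows [0->1,1->2,1->3] -> levels [10 8 6 7]
Step 3: flows [0->1,1->2,1->3] -> levels [9 7 7 8]
Step 4: flows [0->1,1=2,3->1] -> levels [8 9 7 7]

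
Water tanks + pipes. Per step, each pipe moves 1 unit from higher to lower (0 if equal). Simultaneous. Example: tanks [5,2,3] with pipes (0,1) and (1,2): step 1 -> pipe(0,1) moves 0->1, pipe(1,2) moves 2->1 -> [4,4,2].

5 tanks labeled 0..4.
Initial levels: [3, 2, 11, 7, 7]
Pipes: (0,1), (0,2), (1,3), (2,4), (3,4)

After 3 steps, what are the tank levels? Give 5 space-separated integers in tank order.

Answer: 5 6 7 6 6

Derivation:
Step 1: flows [0->1,2->0,3->1,2->4,3=4] -> levels [3 4 9 6 8]
Step 2: flows [1->0,2->0,3->1,2->4,4->3] -> levels [5 4 7 6 8]
Step 3: flows [0->1,2->0,3->1,4->2,4->3] -> levels [5 6 7 6 6]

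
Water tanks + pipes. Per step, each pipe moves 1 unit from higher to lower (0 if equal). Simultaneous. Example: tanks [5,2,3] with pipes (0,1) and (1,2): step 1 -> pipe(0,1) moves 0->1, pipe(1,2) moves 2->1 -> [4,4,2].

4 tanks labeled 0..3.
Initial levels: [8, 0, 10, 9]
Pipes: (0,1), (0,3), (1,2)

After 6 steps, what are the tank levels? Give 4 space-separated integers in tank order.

Answer: 6 8 6 7

Derivation:
Step 1: flows [0->1,3->0,2->1] -> levels [8 2 9 8]
Step 2: flows [0->1,0=3,2->1] -> levels [7 4 8 8]
Step 3: flows [0->1,3->0,2->1] -> levels [7 6 7 7]
Step 4: flows [0->1,0=3,2->1] -> levels [6 8 6 7]
Step 5: flows [1->0,3->0,1->2] -> levels [8 6 7 6]
Step 6: flows [0->1,0->3,2->1] -> levels [6 8 6 7]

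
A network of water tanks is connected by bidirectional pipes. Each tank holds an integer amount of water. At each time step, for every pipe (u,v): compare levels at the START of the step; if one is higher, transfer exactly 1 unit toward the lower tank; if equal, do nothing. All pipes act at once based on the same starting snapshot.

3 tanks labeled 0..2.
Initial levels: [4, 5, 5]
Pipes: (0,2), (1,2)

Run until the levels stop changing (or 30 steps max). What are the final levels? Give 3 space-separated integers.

Step 1: flows [2->0,1=2] -> levels [5 5 4]
Step 2: flows [0->2,1->2] -> levels [4 4 6]
Step 3: flows [2->0,2->1] -> levels [5 5 4]
  -> period-2 cycle: step 3 state = step 1 state; never stabilizes
  -> state at step 30: (30-1) mod 2 = 1, same as step 2 -> [4 4 6]

Answer: 4 4 6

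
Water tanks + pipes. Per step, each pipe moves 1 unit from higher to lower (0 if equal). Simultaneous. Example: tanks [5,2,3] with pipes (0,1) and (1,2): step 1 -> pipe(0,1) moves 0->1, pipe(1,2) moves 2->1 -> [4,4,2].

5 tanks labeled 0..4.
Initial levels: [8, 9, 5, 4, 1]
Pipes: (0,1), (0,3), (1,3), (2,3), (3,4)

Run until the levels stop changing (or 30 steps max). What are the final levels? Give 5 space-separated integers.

Answer: 5 5 5 7 5

Derivation:
Step 1: flows [1->0,0->3,1->3,2->3,3->4] -> levels [8 7 4 6 2]
Step 2: flows [0->1,0->3,1->3,3->2,3->4] -> levels [6 7 5 6 3]
Step 3: flows [1->0,0=3,1->3,3->2,3->4] -> levels [7 5 6 5 4]
Step 4: flows [0->1,0->3,1=3,2->3,3->4] -> levels [5 6 5 6 5]
Step 5: flows [1->0,3->0,1=3,3->2,3->4] -> levels [7 5 6 3 6]
Step 6: flows [0->1,0->3,1->3,2->3,4->3] -> levels [5 5 5 7 5]
Step 7: flows [0=1,3->0,3->1,3->2,3->4] -> levels [6 6 6 3 6]
Step 8: flows [0=1,0->3,1->3,2->3,4->3] -> levels [5 5 5 7 5]
  -> period-2 cycle: step 8 state = step 6 state; never stabilizes
  -> state at step 30: (30-6) mod 2 = 0, same as step 6 -> [5 5 5 7 5]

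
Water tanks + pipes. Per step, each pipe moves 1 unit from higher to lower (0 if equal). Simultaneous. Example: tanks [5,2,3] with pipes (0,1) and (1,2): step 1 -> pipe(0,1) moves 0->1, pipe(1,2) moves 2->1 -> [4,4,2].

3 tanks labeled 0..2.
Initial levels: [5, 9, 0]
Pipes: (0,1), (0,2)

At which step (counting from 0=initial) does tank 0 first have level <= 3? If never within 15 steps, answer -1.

Step 1: flows [1->0,0->2] -> levels [5 8 1]
Step 2: flows [1->0,0->2] -> levels [5 7 2]
Step 3: flows [1->0,0->2] -> levels [5 6 3]
Step 4: flows [1->0,0->2] -> levels [5 5 4]
Step 5: flows [0=1,0->2] -> levels [4 5 5]
Step 6: flows [1->0,2->0] -> levels [6 4 4]
Step 7: flows [0->1,0->2] -> levels [4 5 5]
  -> period-2 cycle (repeats step 5); tank 0 never drops to <=3
Tank 0 never reaches <=3 within 15 steps

Answer: -1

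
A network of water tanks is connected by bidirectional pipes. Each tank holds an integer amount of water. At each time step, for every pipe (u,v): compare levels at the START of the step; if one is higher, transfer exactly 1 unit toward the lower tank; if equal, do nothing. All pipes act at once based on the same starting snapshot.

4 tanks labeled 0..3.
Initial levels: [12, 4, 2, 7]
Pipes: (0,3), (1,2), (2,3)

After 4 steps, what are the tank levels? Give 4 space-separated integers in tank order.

Step 1: flows [0->3,1->2,3->2] -> levels [11 3 4 7]
Step 2: flows [0->3,2->1,3->2] -> levels [10 4 4 7]
Step 3: flows [0->3,1=2,3->2] -> levels [9 4 5 7]
Step 4: flows [0->3,2->1,3->2] -> levels [8 5 5 7]

Answer: 8 5 5 7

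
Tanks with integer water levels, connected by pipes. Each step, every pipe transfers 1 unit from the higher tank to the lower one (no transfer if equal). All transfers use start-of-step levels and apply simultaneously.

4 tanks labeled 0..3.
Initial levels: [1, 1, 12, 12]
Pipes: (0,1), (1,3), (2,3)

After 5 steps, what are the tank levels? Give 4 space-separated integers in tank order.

Step 1: flows [0=1,3->1,2=3] -> levels [1 2 12 11]
Step 2: flows [1->0,3->1,2->3] -> levels [2 2 11 11]
Step 3: flows [0=1,3->1,2=3] -> levels [2 3 11 10]
Step 4: flows [1->0,3->1,2->3] -> levels [3 3 10 10]
Step 5: flows [0=1,3->1,2=3] -> levels [3 4 10 9]

Answer: 3 4 10 9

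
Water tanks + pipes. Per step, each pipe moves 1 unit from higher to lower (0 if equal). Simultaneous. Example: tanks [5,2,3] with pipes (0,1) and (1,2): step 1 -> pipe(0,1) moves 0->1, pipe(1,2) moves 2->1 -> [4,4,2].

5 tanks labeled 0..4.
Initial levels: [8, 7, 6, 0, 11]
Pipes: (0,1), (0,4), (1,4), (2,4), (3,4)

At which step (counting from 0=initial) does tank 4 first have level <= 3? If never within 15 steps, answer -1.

Answer: -1

Derivation:
Step 1: flows [0->1,4->0,4->1,4->2,4->3] -> levels [8 9 7 1 7]
Step 2: flows [1->0,0->4,1->4,2=4,4->3] -> levels [8 7 7 2 8]
Step 3: flows [0->1,0=4,4->1,4->2,4->3] -> levels [7 9 8 3 5]
Step 4: flows [1->0,0->4,1->4,2->4,4->3] -> levels [7 7 7 4 7]
Step 5: flows [0=1,0=4,1=4,2=4,4->3] -> levels [7 7 7 5 6]
Step 6: flows [0=1,0->4,1->4,2->4,4->3] -> levels [6 6 6 6 8]
Step 7: flows [0=1,4->0,4->1,4->2,4->3] -> levels [7 7 7 7 4]
Step 8: flows [0=1,0->4,1->4,2->4,3->4] -> levels [6 6 6 6 8]
  -> period-2 cycle (repeats step 6); tank 4 never drops to <=3
Tank 4 never reaches <=3 within 15 steps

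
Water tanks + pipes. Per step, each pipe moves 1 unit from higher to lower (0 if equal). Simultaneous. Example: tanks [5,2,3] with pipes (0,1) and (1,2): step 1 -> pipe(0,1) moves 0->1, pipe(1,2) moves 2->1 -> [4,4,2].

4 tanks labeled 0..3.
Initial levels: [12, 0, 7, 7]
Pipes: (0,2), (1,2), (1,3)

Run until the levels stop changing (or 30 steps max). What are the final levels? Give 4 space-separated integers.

Step 1: flows [0->2,2->1,3->1] -> levels [11 2 7 6]
Step 2: flows [0->2,2->1,3->1] -> levels [10 4 7 5]
Step 3: flows [0->2,2->1,3->1] -> levels [9 6 7 4]
Step 4: flows [0->2,2->1,1->3] -> levels [8 6 7 5]
Step 5: flows [0->2,2->1,1->3] -> levels [7 6 7 6]
Step 6: flows [0=2,2->1,1=3] -> levels [7 7 6 6]
Step 7: flows [0->2,1->2,1->3] -> levels [6 5 8 7]
Step 8: flows [2->0,2->1,3->1] -> levels [7 7 6 6]
  -> period-2 cycle: step 8 state = step 6 state; never stabilizes
  -> state at step 30: (30-6) mod 2 = 0, same as step 6 -> [7 7 6 6]

Answer: 7 7 6 6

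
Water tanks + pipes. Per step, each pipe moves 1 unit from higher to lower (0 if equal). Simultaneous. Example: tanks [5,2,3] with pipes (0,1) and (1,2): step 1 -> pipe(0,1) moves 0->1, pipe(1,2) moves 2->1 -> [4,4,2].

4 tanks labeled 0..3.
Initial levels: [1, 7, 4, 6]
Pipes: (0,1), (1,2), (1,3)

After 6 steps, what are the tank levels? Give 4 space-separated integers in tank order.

Step 1: flows [1->0,1->2,1->3] -> levels [2 4 5 7]
Step 2: flows [1->0,2->1,3->1] -> levels [3 5 4 6]
Step 3: flows [1->0,1->2,3->1] -> levels [4 4 5 5]
Step 4: flows [0=1,2->1,3->1] -> levels [4 6 4 4]
Step 5: flows [1->0,1->2,1->3] -> levels [5 3 5 5]
Step 6: flows [0->1,2->1,3->1] -> levels [4 6 4 4]

Answer: 4 6 4 4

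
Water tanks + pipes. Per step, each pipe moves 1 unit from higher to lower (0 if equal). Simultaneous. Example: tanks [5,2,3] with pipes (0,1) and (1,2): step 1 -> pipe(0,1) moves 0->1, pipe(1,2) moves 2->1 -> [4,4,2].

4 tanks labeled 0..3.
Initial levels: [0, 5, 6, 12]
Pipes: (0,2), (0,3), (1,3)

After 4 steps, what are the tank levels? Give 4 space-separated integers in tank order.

Answer: 5 7 5 6

Derivation:
Step 1: flows [2->0,3->0,3->1] -> levels [2 6 5 10]
Step 2: flows [2->0,3->0,3->1] -> levels [4 7 4 8]
Step 3: flows [0=2,3->0,3->1] -> levels [5 8 4 6]
Step 4: flows [0->2,3->0,1->3] -> levels [5 7 5 6]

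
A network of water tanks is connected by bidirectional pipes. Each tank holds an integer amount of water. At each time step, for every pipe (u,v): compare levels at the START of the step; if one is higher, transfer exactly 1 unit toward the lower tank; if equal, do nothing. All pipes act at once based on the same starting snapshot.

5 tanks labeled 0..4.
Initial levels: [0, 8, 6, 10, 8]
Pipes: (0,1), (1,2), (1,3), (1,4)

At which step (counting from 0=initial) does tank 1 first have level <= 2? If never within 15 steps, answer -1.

Step 1: flows [1->0,1->2,3->1,1=4] -> levels [1 7 7 9 8]
Step 2: flows [1->0,1=2,3->1,4->1] -> levels [2 8 7 8 7]
Step 3: flows [1->0,1->2,1=3,1->4] -> levels [3 5 8 8 8]
Step 4: flows [1->0,2->1,3->1,4->1] -> levels [4 7 7 7 7]
Step 5: flows [1->0,1=2,1=3,1=4] -> levels [5 6 7 7 7]
Step 6: flows [1->0,2->1,3->1,4->1] -> levels [6 8 6 6 6]
Step 7: flows [1->0,1->2,1->3,1->4] -> levels [7 4 7 7 7]
Step 8: flows [0->1,2->1,3->1,4->1] -> levels [6 8 6 6 6]
  -> period-2 cycle (repeats step 6); tank 1 never drops to <=2
Tank 1 never reaches <=2 within 15 steps

Answer: -1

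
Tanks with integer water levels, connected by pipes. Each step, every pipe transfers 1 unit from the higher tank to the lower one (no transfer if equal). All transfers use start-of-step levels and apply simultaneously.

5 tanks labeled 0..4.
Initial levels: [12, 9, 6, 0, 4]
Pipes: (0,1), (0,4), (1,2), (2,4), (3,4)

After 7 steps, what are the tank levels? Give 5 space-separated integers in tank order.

Step 1: flows [0->1,0->4,1->2,2->4,4->3] -> levels [10 9 6 1 5]
Step 2: flows [0->1,0->4,1->2,2->4,4->3] -> levels [8 9 6 2 6]
Step 3: flows [1->0,0->4,1->2,2=4,4->3] -> levels [8 7 7 3 6]
Step 4: flows [0->1,0->4,1=2,2->4,4->3] -> levels [6 8 6 4 7]
Step 5: flows [1->0,4->0,1->2,4->2,4->3] -> levels [8 6 8 5 4]
Step 6: flows [0->1,0->4,2->1,2->4,3->4] -> levels [6 8 6 4 7]
  -> period-2 cycle: step 6 state = step 4 state
  -> state at step 7: (7-4) mod 2 = 1, same as step 5 -> [8 6 8 5 4]

Answer: 8 6 8 5 4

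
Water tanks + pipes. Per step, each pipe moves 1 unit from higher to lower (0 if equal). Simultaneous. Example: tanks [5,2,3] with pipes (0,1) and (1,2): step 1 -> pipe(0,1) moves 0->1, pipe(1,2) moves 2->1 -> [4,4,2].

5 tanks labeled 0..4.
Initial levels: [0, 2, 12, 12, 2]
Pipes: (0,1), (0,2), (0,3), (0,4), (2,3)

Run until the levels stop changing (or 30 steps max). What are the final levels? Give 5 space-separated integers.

Answer: 8 5 5 5 5

Derivation:
Step 1: flows [1->0,2->0,3->0,4->0,2=3] -> levels [4 1 11 11 1]
Step 2: flows [0->1,2->0,3->0,0->4,2=3] -> levels [4 2 10 10 2]
Step 3: flows [0->1,2->0,3->0,0->4,2=3] -> levels [4 3 9 9 3]
Step 4: flows [0->1,2->0,3->0,0->4,2=3] -> levels [4 4 8 8 4]
Step 5: flows [0=1,2->0,3->0,0=4,2=3] -> levels [6 4 7 7 4]
Step 6: flows [0->1,2->0,3->0,0->4,2=3] -> levels [6 5 6 6 5]
Step 7: flows [0->1,0=2,0=3,0->4,2=3] -> levels [4 6 6 6 6]
Step 8: flows [1->0,2->0,3->0,4->0,2=3] -> levels [8 5 5 5 5]
Step 9: flows [0->1,0->2,0->3,0->4,2=3] -> levels [4 6 6 6 6]
  -> period-2 cycle: step 9 state = step 7 state; never stabilizes
  -> state at step 30: (30-7) mod 2 = 1, same as step 8 -> [8 5 5 5 5]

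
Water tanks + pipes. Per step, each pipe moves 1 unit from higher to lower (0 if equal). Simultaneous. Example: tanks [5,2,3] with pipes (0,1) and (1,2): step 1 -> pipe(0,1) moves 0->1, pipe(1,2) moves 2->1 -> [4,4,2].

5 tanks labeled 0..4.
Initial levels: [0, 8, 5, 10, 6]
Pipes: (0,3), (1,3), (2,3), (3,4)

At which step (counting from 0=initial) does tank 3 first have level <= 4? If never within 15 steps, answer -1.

Step 1: flows [3->0,3->1,3->2,3->4] -> levels [1 9 6 6 7]
Step 2: flows [3->0,1->3,2=3,4->3] -> levels [2 8 6 7 6]
Step 3: flows [3->0,1->3,3->2,3->4] -> levels [3 7 7 5 7]
Step 4: flows [3->0,1->3,2->3,4->3] -> levels [4 6 6 7 6]
Step 5: flows [3->0,3->1,3->2,3->4] -> levels [5 7 7 3 7]
Tank 3 first reaches <=4 at step 5

Answer: 5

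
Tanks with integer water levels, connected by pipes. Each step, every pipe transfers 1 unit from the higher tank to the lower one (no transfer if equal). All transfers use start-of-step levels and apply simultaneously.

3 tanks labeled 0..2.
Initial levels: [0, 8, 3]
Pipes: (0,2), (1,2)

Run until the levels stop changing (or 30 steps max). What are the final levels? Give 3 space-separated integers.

Step 1: flows [2->0,1->2] -> levels [1 7 3]
Step 2: flows [2->0,1->2] -> levels [2 6 3]
Step 3: flows [2->0,1->2] -> levels [3 5 3]
Step 4: flows [0=2,1->2] -> levels [3 4 4]
Step 5: flows [2->0,1=2] -> levels [4 4 3]
Step 6: flows [0->2,1->2] -> levels [3 3 5]
Step 7: flows [2->0,2->1] -> levels [4 4 3]
  -> period-2 cycle: step 7 state = step 5 state; never stabilizes
  -> state at step 30: (30-5) mod 2 = 1, same as step 6 -> [3 3 5]

Answer: 3 3 5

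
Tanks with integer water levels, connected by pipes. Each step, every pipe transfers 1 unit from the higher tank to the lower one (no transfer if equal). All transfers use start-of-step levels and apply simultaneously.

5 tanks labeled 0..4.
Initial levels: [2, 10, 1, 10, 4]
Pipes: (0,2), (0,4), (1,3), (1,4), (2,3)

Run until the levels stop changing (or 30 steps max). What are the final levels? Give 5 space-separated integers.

Answer: 7 6 4 6 4

Derivation:
Step 1: flows [0->2,4->0,1=3,1->4,3->2] -> levels [2 9 3 9 4]
Step 2: flows [2->0,4->0,1=3,1->4,3->2] -> levels [4 8 3 8 4]
Step 3: flows [0->2,0=4,1=3,1->4,3->2] -> levels [3 7 5 7 5]
Step 4: flows [2->0,4->0,1=3,1->4,3->2] -> levels [5 6 5 6 5]
Step 5: flows [0=2,0=4,1=3,1->4,3->2] -> levels [5 5 6 5 6]
Step 6: flows [2->0,4->0,1=3,4->1,2->3] -> levels [7 6 4 6 4]
Step 7: flows [0->2,0->4,1=3,1->4,3->2] -> levels [5 5 6 5 6]
  -> period-2 cycle: step 7 state = step 5 state; never stabilizes
  -> state at step 30: (30-5) mod 2 = 1, same as step 6 -> [7 6 4 6 4]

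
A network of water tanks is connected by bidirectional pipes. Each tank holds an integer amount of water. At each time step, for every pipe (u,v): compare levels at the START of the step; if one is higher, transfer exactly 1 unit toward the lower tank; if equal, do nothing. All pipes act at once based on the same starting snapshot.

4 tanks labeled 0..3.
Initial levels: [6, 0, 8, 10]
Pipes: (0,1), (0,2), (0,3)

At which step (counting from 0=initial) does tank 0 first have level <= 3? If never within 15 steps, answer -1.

Answer: -1

Derivation:
Step 1: flows [0->1,2->0,3->0] -> levels [7 1 7 9]
Step 2: flows [0->1,0=2,3->0] -> levels [7 2 7 8]
Step 3: flows [0->1,0=2,3->0] -> levels [7 3 7 7]
Step 4: flows [0->1,0=2,0=3] -> levels [6 4 7 7]
Step 5: flows [0->1,2->0,3->0] -> levels [7 5 6 6]
Step 6: flows [0->1,0->2,0->3] -> levels [4 6 7 7]
Step 7: flows [1->0,2->0,3->0] -> levels [7 5 6 6]
  -> period-2 cycle (repeats step 5); tank 0 never drops to <=3
Tank 0 never reaches <=3 within 15 steps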